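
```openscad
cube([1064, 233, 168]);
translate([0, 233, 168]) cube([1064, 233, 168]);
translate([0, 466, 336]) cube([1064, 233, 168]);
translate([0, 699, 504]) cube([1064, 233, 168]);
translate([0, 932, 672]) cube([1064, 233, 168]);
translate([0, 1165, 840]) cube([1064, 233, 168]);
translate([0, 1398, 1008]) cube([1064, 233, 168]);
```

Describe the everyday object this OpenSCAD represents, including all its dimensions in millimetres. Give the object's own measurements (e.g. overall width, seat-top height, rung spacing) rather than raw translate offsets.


A straight staircase of 7 solid steps. Each step is 1064 mm wide (x), 233 mm deep (y, the going) and 168 mm tall (the rise). The first step rests on the floor; each subsequent step sits one going further in +y and one rise higher in +z, directly behind and above the previous step with no overlap.


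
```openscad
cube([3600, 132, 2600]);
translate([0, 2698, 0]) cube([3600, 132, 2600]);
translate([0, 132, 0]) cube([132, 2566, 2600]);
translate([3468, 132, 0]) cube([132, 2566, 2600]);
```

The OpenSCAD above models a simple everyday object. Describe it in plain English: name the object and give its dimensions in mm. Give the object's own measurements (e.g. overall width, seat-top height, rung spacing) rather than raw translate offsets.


The wall frame of a small rectangular building: four walls, each 2600 mm tall and 132 mm thick, enclosing a footprint 3600 mm (x) by 2830 mm (y) outside-to-outside, with no floor or roof. The front and back walls (the −y and +y sides) span the full width; the two side walls fit between them.


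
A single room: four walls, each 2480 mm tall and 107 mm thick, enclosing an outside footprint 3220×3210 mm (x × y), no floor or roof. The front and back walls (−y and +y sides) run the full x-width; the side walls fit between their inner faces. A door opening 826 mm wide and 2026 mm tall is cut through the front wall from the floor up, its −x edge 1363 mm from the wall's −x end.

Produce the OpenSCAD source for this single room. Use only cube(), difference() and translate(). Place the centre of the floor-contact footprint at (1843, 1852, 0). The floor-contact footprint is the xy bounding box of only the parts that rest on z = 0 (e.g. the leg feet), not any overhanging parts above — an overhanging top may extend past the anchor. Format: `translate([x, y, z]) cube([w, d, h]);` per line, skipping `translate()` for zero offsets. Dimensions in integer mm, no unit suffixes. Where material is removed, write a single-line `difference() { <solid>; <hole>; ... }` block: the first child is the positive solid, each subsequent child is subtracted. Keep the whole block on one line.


difference() { translate([233, 247, 0]) cube([3220, 107, 2480]); translate([1596, 247, 0]) cube([826, 107, 2026]); }
translate([233, 3350, 0]) cube([3220, 107, 2480]);
translate([233, 354, 0]) cube([107, 2996, 2480]);
translate([3346, 354, 0]) cube([107, 2996, 2480]);


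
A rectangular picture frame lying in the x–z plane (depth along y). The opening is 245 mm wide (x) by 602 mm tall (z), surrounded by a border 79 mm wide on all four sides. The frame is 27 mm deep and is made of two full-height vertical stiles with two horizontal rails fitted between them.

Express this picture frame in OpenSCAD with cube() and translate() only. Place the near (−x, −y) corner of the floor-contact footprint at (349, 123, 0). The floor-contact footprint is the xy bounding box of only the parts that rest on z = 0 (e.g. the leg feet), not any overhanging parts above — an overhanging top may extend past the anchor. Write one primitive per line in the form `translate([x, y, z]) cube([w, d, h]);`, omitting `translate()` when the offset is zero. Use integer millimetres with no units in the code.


translate([349, 123, 0]) cube([79, 27, 760]);
translate([673, 123, 0]) cube([79, 27, 760]);
translate([428, 123, 0]) cube([245, 27, 79]);
translate([428, 123, 681]) cube([245, 27, 79]);


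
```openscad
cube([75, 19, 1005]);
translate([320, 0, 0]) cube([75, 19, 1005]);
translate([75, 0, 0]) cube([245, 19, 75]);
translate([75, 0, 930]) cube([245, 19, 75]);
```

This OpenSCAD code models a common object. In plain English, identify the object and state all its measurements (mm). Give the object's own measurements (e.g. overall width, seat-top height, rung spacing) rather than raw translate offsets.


A rectangular picture frame lying in the x–z plane (depth along y). The opening is 245 mm wide (x) by 855 mm tall (z), surrounded by a border 75 mm wide on all four sides. The frame is 19 mm deep and is made of two full-height vertical stiles with two horizontal rails fitted between them.


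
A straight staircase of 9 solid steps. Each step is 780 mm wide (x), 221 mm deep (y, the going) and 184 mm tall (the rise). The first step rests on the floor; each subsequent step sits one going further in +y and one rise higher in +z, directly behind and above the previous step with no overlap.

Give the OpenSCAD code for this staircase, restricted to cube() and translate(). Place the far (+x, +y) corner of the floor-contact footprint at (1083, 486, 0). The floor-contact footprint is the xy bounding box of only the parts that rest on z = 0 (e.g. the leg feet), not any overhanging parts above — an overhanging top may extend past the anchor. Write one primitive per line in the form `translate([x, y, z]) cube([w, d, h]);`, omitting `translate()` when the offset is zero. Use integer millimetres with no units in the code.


translate([303, 265, 0]) cube([780, 221, 184]);
translate([303, 486, 184]) cube([780, 221, 184]);
translate([303, 707, 368]) cube([780, 221, 184]);
translate([303, 928, 552]) cube([780, 221, 184]);
translate([303, 1149, 736]) cube([780, 221, 184]);
translate([303, 1370, 920]) cube([780, 221, 184]);
translate([303, 1591, 1104]) cube([780, 221, 184]);
translate([303, 1812, 1288]) cube([780, 221, 184]);
translate([303, 2033, 1472]) cube([780, 221, 184]);


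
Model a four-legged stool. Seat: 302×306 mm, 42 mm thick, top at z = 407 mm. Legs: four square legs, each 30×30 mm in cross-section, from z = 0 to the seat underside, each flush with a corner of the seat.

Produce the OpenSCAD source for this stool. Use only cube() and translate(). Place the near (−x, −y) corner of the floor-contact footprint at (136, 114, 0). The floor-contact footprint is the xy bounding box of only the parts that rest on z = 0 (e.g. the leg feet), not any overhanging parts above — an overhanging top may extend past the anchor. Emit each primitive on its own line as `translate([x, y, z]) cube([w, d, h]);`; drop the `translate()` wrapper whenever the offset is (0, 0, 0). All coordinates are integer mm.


// leg_h = 407 - 42 = 365
translate([136, 114, 365]) cube([302, 306, 42]);
translate([136, 114, 0]) cube([30, 30, 365]);
translate([408, 114, 0]) cube([30, 30, 365]);
translate([136, 390, 0]) cube([30, 30, 365]);
translate([408, 390, 0]) cube([30, 30, 365]);


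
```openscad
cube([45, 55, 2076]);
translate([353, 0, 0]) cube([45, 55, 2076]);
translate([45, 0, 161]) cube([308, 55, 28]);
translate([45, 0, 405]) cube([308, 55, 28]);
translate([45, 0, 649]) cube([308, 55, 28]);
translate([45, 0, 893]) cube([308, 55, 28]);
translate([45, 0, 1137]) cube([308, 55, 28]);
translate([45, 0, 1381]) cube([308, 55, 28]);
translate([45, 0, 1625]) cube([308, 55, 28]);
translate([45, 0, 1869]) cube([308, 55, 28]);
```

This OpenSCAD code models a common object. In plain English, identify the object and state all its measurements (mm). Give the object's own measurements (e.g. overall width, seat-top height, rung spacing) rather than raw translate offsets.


A straight ladder. Two 45×55 mm vertical rails, 2076 mm tall, stand 398 mm apart (outside-to-outside) with their front faces coplanar on the −y side. 8 rungs, each 55 mm deep and 28 mm tall, span between the inner faces of the rails, front faces flush with the rails. The lowest rung's underside is at z = 161 mm and rungs are spaced 244 mm apart (underside to underside).


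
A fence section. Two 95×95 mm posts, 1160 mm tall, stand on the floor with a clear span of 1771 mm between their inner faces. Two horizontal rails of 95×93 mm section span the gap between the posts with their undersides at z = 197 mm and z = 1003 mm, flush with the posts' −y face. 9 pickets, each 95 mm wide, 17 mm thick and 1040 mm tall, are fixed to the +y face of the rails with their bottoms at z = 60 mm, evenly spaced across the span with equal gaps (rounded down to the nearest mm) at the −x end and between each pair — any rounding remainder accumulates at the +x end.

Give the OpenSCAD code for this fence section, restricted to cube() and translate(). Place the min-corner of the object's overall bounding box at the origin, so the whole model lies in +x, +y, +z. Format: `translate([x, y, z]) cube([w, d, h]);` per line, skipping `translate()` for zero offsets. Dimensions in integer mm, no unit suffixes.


cube([95, 95, 1160]);
translate([1866, 0, 0]) cube([95, 95, 1160]);
translate([95, 0, 197]) cube([1771, 95, 93]);
translate([95, 0, 1003]) cube([1771, 95, 93]);
translate([186, 95, 60]) cube([95, 17, 1040]);
translate([372, 95, 60]) cube([95, 17, 1040]);
translate([558, 95, 60]) cube([95, 17, 1040]);
translate([744, 95, 60]) cube([95, 17, 1040]);
translate([930, 95, 60]) cube([95, 17, 1040]);
translate([1116, 95, 60]) cube([95, 17, 1040]);
translate([1302, 95, 60]) cube([95, 17, 1040]);
translate([1488, 95, 60]) cube([95, 17, 1040]);
translate([1674, 95, 60]) cube([95, 17, 1040]);


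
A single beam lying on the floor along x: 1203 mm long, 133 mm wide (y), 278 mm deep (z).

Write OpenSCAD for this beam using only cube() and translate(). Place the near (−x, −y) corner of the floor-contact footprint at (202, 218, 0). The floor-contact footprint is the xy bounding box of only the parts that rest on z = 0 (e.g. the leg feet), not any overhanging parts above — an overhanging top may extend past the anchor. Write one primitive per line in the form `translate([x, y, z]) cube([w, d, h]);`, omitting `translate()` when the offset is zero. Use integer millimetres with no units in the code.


translate([202, 218, 0]) cube([1203, 133, 278]);


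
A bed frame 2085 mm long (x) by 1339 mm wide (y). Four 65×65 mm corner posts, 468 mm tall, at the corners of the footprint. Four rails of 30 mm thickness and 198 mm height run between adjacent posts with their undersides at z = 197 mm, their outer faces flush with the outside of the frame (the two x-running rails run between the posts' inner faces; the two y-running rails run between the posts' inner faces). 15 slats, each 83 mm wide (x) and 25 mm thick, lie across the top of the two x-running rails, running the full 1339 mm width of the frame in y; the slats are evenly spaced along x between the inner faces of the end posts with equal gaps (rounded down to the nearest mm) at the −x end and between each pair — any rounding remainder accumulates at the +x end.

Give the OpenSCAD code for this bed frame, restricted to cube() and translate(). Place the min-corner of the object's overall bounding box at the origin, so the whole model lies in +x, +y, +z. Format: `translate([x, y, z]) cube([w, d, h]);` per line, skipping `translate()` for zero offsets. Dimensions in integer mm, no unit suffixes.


cube([65, 65, 468]);
translate([0, 1274, 0]) cube([65, 65, 468]);
translate([2020, 0, 0]) cube([65, 65, 468]);
translate([2020, 1274, 0]) cube([65, 65, 468]);
translate([65, 0, 197]) cube([1955, 30, 198]);
translate([65, 1309, 197]) cube([1955, 30, 198]);
translate([0, 65, 197]) cube([30, 1209, 198]);
translate([2055, 65, 197]) cube([30, 1209, 198]);
translate([109, 0, 395]) cube([83, 1339, 25]);
translate([236, 0, 395]) cube([83, 1339, 25]);
translate([363, 0, 395]) cube([83, 1339, 25]);
translate([490, 0, 395]) cube([83, 1339, 25]);
translate([617, 0, 395]) cube([83, 1339, 25]);
translate([744, 0, 395]) cube([83, 1339, 25]);
translate([871, 0, 395]) cube([83, 1339, 25]);
translate([998, 0, 395]) cube([83, 1339, 25]);
translate([1125, 0, 395]) cube([83, 1339, 25]);
translate([1252, 0, 395]) cube([83, 1339, 25]);
translate([1379, 0, 395]) cube([83, 1339, 25]);
translate([1506, 0, 395]) cube([83, 1339, 25]);
translate([1633, 0, 395]) cube([83, 1339, 25]);
translate([1760, 0, 395]) cube([83, 1339, 25]);
translate([1887, 0, 395]) cube([83, 1339, 25]);


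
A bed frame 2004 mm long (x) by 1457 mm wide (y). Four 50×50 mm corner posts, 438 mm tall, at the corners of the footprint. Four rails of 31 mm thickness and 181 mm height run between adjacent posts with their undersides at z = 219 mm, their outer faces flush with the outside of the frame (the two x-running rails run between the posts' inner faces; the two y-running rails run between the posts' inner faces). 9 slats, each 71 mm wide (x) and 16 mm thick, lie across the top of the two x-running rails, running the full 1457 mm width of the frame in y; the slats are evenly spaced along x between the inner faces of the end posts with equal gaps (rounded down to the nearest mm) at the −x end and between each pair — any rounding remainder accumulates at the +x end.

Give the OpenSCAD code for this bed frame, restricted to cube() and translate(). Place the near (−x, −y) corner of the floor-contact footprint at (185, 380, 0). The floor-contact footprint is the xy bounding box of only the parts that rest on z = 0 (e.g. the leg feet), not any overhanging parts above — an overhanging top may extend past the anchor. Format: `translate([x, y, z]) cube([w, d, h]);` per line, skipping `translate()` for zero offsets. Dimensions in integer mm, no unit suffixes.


translate([185, 380, 0]) cube([50, 50, 438]);
translate([185, 1787, 0]) cube([50, 50, 438]);
translate([2139, 380, 0]) cube([50, 50, 438]);
translate([2139, 1787, 0]) cube([50, 50, 438]);
translate([235, 380, 219]) cube([1904, 31, 181]);
translate([235, 1806, 219]) cube([1904, 31, 181]);
translate([185, 430, 219]) cube([31, 1357, 181]);
translate([2158, 430, 219]) cube([31, 1357, 181]);
translate([361, 380, 400]) cube([71, 1457, 16]);
translate([558, 380, 400]) cube([71, 1457, 16]);
translate([755, 380, 400]) cube([71, 1457, 16]);
translate([952, 380, 400]) cube([71, 1457, 16]);
translate([1149, 380, 400]) cube([71, 1457, 16]);
translate([1346, 380, 400]) cube([71, 1457, 16]);
translate([1543, 380, 400]) cube([71, 1457, 16]);
translate([1740, 380, 400]) cube([71, 1457, 16]);
translate([1937, 380, 400]) cube([71, 1457, 16]);


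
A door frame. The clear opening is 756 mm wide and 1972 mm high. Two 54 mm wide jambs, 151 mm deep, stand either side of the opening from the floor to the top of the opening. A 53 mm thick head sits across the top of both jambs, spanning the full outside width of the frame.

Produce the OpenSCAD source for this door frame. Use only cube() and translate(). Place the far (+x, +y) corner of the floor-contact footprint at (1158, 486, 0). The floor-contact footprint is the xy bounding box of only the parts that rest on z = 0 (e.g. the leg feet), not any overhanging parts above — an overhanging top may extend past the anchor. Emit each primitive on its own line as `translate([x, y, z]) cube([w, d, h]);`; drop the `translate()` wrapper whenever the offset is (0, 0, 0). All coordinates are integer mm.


translate([294, 335, 0]) cube([54, 151, 1972]);
translate([1104, 335, 0]) cube([54, 151, 1972]);
translate([294, 335, 1972]) cube([864, 151, 53]);


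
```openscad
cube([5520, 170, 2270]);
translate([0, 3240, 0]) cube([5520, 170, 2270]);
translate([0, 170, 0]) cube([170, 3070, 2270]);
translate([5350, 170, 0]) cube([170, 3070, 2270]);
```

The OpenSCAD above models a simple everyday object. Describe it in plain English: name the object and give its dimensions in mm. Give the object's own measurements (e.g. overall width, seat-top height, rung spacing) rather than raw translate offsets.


The wall frame of a small rectangular building: four walls, each 2270 mm tall and 170 mm thick, enclosing a footprint 5520 mm (x) by 3410 mm (y) outside-to-outside, with no floor or roof. The front and back walls (the −y and +y sides) span the full width; the two side walls fit between them.


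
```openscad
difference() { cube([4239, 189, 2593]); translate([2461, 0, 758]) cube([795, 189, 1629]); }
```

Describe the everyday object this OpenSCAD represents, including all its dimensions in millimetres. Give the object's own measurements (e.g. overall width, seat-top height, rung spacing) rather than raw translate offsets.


A wall 4239 mm long (x), 189 mm thick (y), 2593 mm tall, with a rectangular window opening cut through it. The opening is 795 mm wide and 1629 mm tall; its sill is at z = 758 mm and its near (−x) edge is 2461 mm from the wall's −x end. The opening passes through the full wall thickness.


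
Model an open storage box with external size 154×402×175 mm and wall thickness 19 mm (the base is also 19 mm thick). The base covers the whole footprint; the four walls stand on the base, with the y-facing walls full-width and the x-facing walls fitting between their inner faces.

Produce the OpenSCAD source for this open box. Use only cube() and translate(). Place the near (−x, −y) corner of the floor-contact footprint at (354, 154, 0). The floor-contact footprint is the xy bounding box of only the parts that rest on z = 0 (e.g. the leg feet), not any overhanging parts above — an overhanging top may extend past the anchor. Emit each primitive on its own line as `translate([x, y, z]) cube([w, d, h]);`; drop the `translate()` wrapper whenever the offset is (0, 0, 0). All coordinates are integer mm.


translate([354, 154, 0]) cube([154, 402, 19]);
translate([354, 154, 19]) cube([154, 19, 156]);
translate([354, 537, 19]) cube([154, 19, 156]);
translate([354, 173, 19]) cube([19, 364, 156]);
translate([489, 173, 19]) cube([19, 364, 156]);


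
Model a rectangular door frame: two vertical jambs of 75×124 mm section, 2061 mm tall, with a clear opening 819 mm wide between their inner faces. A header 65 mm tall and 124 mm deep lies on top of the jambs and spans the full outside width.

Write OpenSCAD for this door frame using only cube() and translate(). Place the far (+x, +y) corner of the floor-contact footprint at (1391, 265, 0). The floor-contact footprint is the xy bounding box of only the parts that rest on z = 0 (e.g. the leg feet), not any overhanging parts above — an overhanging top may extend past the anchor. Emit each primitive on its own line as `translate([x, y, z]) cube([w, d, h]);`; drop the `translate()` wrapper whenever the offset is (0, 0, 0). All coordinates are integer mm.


translate([422, 141, 0]) cube([75, 124, 2061]);
translate([1316, 141, 0]) cube([75, 124, 2061]);
translate([422, 141, 2061]) cube([969, 124, 65]);


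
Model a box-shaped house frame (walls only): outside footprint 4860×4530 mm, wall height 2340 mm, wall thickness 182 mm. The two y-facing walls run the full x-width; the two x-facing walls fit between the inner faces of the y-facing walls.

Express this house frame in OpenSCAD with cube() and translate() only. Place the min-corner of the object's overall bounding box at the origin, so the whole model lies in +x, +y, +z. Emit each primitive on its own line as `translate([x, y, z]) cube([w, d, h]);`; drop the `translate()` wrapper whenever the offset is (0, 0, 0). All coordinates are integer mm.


cube([4860, 182, 2340]);
translate([0, 4348, 0]) cube([4860, 182, 2340]);
translate([0, 182, 0]) cube([182, 4166, 2340]);
translate([4678, 182, 0]) cube([182, 4166, 2340]);


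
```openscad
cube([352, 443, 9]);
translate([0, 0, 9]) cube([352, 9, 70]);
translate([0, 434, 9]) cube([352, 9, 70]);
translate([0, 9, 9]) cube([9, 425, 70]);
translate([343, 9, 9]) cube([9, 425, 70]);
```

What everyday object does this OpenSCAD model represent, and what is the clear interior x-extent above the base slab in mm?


An open box. The internal width is 334 mm.

A 352×443 base slab with four walls standing on it — an open box. The base is 352 mm wide and the walls are 9 mm thick, so the internal width is 352 − 2 × 9 = 334 mm.


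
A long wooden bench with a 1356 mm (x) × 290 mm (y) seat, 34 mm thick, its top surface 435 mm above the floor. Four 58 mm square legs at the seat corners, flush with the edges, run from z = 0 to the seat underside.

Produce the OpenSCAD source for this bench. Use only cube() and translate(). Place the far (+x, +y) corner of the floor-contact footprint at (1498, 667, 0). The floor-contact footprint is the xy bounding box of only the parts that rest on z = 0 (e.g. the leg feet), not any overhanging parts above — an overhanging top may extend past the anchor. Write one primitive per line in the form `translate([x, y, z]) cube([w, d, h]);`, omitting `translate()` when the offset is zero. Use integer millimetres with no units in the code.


// leg_h = 435 − 34 = 401
translate([142, 377, 401]) cube([1356, 290, 34]);
translate([142, 377, 0]) cube([58, 58, 401]);
translate([142, 609, 0]) cube([58, 58, 401]);
translate([1440, 377, 0]) cube([58, 58, 401]);
translate([1440, 609, 0]) cube([58, 58, 401]);


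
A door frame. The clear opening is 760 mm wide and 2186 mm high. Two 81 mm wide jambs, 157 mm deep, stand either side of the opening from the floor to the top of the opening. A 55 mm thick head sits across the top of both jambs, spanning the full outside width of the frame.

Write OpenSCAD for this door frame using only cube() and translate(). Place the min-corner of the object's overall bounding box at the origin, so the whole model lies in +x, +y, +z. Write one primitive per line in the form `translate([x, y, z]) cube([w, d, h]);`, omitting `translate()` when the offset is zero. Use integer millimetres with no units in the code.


cube([81, 157, 2186]);
translate([841, 0, 0]) cube([81, 157, 2186]);
translate([0, 0, 2186]) cube([922, 157, 55]);


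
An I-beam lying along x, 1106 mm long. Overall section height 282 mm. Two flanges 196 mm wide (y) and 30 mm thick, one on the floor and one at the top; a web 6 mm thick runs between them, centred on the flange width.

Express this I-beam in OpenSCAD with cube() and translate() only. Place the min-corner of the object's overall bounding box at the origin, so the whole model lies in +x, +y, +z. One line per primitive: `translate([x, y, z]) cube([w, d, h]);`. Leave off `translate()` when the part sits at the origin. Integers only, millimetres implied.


cube([1106, 196, 30]);
translate([0, 95, 30]) cube([1106, 6, 222]);
translate([0, 0, 252]) cube([1106, 196, 30]);


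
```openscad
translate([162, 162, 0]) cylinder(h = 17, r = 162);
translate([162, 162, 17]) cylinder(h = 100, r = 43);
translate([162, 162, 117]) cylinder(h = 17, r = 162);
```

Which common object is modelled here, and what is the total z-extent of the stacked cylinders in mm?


A spool. The overall height is 134 mm.

Three coaxial cylinders, large–small–large — a spool. Two 17 mm flanges and a 100 mm core give 17 + 100 + 17 = 134 mm.


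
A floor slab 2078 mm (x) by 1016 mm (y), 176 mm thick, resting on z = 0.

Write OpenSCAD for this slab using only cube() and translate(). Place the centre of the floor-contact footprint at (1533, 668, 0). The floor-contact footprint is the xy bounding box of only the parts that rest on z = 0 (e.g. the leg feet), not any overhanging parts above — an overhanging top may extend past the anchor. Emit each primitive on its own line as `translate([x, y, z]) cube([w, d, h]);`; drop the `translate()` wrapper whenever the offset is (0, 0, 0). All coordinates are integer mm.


translate([494, 160, 0]) cube([2078, 1016, 176]);


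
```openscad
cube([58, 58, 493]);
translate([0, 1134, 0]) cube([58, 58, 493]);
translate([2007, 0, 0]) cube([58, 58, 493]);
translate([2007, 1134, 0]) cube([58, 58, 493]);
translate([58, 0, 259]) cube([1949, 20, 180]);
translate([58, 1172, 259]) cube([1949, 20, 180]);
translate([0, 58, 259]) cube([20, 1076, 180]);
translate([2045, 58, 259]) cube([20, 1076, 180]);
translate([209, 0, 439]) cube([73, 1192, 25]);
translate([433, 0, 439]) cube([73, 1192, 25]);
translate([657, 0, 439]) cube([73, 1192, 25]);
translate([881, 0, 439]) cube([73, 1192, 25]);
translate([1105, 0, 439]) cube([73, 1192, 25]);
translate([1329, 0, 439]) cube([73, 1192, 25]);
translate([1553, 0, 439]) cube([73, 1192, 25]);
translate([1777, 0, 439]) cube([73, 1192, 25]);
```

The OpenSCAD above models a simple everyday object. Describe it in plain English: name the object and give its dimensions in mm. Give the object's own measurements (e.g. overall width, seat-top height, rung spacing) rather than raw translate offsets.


A bed frame 2065 mm long (x) by 1192 mm wide (y). Four 58×58 mm corner posts, 493 mm tall, at the corners of the footprint. Four rails of 20 mm thickness and 180 mm height run between adjacent posts with their undersides at z = 259 mm, their outer faces flush with the outside of the frame (the two x-running rails run between the posts' inner faces; the two y-running rails run between the posts' inner faces). 8 slats, each 73 mm wide (x) and 25 mm thick, lie across the top of the two x-running rails, running the full 1192 mm width of the frame in y; along x they sit between the end posts with a 151 mm gap after the −x posts and between neighbouring slats, leaving 157 mm before the +x posts.


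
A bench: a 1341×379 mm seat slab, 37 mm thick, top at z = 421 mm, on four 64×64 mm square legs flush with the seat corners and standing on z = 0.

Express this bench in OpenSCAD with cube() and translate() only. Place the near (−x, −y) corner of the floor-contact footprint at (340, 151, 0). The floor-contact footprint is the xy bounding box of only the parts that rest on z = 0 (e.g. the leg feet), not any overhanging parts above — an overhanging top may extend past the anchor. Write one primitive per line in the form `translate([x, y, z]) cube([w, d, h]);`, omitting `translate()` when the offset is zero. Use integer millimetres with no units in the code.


// leg_h = 421 − 37 = 384
translate([340, 151, 384]) cube([1341, 379, 37]);
translate([340, 151, 0]) cube([64, 64, 384]);
translate([340, 466, 0]) cube([64, 64, 384]);
translate([1617, 151, 0]) cube([64, 64, 384]);
translate([1617, 466, 0]) cube([64, 64, 384]);


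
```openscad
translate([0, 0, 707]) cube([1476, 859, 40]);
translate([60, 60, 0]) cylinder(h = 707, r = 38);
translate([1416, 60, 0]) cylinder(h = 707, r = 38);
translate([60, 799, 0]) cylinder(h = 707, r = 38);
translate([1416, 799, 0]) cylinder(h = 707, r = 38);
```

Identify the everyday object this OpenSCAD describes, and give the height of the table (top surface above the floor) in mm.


A table. The table height is 747 mm.

A 1476×859×40 slab sits at z = 707 on four Ø76 mm round legs — a table. The top surface is at 707 + 40 = 747 mm.


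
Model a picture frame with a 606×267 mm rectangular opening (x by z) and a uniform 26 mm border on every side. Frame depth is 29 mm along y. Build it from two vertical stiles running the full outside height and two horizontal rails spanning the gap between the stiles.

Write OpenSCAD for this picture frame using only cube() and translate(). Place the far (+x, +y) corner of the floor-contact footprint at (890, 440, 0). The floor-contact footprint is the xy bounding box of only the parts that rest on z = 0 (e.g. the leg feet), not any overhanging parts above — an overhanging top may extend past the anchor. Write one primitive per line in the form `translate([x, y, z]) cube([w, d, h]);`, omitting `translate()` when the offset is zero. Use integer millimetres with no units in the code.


translate([232, 411, 0]) cube([26, 29, 319]);
translate([864, 411, 0]) cube([26, 29, 319]);
translate([258, 411, 0]) cube([606, 29, 26]);
translate([258, 411, 293]) cube([606, 29, 26]);


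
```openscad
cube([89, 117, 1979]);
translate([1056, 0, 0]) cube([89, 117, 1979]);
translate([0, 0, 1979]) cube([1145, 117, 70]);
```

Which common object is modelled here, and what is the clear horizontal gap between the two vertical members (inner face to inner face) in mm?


A door frame. The clear opening width is 967 mm.

Two 1979 mm tall posts with a header on top — a door frame. The left jamb is 89 mm wide at x = 0; the right jamb starts at x = 1056. The clear opening is 1056 − 89 = 967 mm.


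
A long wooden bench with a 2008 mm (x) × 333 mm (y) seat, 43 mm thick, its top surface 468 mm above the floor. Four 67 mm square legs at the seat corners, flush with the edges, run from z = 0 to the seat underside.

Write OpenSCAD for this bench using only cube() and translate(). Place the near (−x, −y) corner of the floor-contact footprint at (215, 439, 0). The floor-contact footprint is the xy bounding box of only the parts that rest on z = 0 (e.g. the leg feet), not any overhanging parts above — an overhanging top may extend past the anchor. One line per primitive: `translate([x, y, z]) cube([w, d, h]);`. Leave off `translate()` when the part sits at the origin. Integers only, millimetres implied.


translate([215, 439, 425]) cube([2008, 333, 43]);
translate([215, 439, 0]) cube([67, 67, 425]);
translate([215, 705, 0]) cube([67, 67, 425]);
translate([2156, 439, 0]) cube([67, 67, 425]);
translate([2156, 705, 0]) cube([67, 67, 425]);


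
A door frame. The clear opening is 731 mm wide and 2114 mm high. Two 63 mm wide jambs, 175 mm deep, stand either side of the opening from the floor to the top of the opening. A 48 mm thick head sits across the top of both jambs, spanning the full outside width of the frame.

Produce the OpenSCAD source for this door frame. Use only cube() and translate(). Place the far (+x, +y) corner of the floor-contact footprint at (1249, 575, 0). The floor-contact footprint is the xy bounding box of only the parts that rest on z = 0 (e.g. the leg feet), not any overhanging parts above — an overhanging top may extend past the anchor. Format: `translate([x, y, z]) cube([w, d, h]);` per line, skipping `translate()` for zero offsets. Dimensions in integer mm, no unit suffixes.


translate([392, 400, 0]) cube([63, 175, 2114]);
translate([1186, 400, 0]) cube([63, 175, 2114]);
translate([392, 400, 2114]) cube([857, 175, 48]);


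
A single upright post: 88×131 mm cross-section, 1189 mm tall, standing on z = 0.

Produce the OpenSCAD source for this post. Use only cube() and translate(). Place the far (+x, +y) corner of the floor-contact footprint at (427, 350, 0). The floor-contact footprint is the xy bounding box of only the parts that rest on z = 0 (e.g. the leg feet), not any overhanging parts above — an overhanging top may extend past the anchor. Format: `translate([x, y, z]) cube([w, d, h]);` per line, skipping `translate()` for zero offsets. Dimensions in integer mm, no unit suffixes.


translate([339, 219, 0]) cube([88, 131, 1189]);


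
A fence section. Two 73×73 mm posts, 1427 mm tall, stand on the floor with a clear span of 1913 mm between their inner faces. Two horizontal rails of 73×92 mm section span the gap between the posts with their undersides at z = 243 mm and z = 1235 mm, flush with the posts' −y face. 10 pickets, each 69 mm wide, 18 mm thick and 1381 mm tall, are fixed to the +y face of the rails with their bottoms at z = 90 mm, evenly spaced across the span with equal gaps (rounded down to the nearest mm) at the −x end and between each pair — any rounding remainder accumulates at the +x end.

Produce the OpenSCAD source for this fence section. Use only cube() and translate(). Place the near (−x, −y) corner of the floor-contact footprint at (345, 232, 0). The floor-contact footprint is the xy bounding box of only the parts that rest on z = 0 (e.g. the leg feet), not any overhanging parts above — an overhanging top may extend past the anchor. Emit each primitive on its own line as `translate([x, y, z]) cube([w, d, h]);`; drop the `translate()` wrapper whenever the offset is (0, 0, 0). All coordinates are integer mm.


translate([345, 232, 0]) cube([73, 73, 1427]);
translate([2331, 232, 0]) cube([73, 73, 1427]);
translate([418, 232, 243]) cube([1913, 73, 92]);
translate([418, 232, 1235]) cube([1913, 73, 92]);
translate([529, 305, 90]) cube([69, 18, 1381]);
translate([709, 305, 90]) cube([69, 18, 1381]);
translate([889, 305, 90]) cube([69, 18, 1381]);
translate([1069, 305, 90]) cube([69, 18, 1381]);
translate([1249, 305, 90]) cube([69, 18, 1381]);
translate([1429, 305, 90]) cube([69, 18, 1381]);
translate([1609, 305, 90]) cube([69, 18, 1381]);
translate([1789, 305, 90]) cube([69, 18, 1381]);
translate([1969, 305, 90]) cube([69, 18, 1381]);
translate([2149, 305, 90]) cube([69, 18, 1381]);


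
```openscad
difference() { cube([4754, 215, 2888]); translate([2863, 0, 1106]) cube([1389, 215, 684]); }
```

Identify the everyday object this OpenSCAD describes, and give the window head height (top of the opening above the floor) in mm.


A wall with a window opening. The window head height is 1790 mm.

A wall with a rectangular opening subtracted — a window. Sill at z = 1106, opening 684 mm tall, so the head is at 1106 + 684 = 1790 mm.


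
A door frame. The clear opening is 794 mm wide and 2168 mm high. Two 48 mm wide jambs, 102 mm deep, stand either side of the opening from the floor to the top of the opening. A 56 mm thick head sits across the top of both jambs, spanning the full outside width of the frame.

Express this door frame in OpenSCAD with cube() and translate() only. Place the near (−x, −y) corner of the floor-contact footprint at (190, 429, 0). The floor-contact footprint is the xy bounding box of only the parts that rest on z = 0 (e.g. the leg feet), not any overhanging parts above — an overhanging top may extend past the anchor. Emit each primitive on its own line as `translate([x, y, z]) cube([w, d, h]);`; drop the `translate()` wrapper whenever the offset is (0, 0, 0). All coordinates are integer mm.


translate([190, 429, 0]) cube([48, 102, 2168]);
translate([1032, 429, 0]) cube([48, 102, 2168]);
translate([190, 429, 2168]) cube([890, 102, 56]);


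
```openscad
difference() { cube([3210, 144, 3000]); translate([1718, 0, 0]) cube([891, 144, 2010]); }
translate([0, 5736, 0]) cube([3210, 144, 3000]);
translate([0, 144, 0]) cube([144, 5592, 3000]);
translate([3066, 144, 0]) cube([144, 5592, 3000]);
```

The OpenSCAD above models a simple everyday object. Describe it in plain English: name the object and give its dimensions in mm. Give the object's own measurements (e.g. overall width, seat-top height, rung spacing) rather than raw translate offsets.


A single room: four walls, each 3000 mm tall and 144 mm thick, enclosing an outside footprint 3210×5880 mm (x × y), no floor or roof. The front and back walls (−y and +y sides) run the full x-width; the side walls fit between their inner faces. A door opening 891 mm wide and 2010 mm tall is cut through the front wall from the floor up, its −x edge 1718 mm from the wall's −x end.


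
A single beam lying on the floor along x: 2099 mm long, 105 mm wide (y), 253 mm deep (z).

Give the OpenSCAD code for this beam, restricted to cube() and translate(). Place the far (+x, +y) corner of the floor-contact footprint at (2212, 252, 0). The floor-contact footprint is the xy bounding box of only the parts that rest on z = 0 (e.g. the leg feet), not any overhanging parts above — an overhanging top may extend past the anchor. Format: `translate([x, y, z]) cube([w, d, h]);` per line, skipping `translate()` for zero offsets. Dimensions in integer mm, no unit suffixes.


translate([113, 147, 0]) cube([2099, 105, 253]);


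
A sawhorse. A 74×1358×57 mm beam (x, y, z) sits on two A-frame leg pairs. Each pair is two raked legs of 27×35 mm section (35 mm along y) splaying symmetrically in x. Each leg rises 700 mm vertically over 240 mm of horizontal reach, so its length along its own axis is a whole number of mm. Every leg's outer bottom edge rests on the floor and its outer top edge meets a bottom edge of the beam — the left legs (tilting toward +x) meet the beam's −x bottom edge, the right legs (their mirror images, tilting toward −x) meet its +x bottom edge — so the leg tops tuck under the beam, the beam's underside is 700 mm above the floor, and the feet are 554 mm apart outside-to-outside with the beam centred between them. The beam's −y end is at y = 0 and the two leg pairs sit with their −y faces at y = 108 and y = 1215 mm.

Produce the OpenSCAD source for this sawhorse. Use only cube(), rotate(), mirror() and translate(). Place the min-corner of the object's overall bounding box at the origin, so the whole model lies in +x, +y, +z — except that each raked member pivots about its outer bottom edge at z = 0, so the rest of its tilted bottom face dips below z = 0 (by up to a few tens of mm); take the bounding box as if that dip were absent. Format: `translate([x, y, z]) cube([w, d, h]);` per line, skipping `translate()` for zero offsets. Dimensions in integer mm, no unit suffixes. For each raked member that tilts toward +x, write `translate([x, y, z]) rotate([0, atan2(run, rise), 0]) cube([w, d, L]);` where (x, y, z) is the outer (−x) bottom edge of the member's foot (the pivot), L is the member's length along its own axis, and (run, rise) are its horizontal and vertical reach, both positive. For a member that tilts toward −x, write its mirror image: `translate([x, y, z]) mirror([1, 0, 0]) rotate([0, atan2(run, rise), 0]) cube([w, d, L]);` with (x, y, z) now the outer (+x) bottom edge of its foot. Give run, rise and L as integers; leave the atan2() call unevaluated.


translate([240, 0, 700]) cube([74, 1358, 57]);
translate([0, 108, 0]) rotate([0, atan2(240, 700), 0]) cube([27, 35, 740]);
translate([554, 108, 0]) mirror([1, 0, 0]) rotate([0, atan2(240, 700), 0]) cube([27, 35, 740]);
translate([0, 1215, 0]) rotate([0, atan2(240, 700), 0]) cube([27, 35, 740]);
translate([554, 1215, 0]) mirror([1, 0, 0]) rotate([0, atan2(240, 700), 0]) cube([27, 35, 740]);


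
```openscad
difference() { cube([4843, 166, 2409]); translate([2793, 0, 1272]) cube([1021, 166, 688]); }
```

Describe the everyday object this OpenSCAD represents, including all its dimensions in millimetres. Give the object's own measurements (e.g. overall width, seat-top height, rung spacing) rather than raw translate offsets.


A wall 4843 mm long (x), 166 mm thick (y), 2409 mm tall, with a rectangular window opening cut through it. The opening is 1021 mm wide and 688 mm tall; its sill is at z = 1272 mm and its near (−x) edge is 2793 mm from the wall's −x end. The opening passes through the full wall thickness.


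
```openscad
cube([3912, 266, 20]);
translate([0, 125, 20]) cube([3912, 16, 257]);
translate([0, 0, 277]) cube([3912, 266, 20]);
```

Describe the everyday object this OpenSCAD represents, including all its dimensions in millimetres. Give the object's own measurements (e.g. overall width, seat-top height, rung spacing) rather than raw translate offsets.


An I-beam lying along x, 3912 mm long. Overall section height 297 mm. Two flanges 266 mm wide (y) and 20 mm thick, one on the floor and one at the top; a web 16 mm thick runs between them, centred on the flange width.


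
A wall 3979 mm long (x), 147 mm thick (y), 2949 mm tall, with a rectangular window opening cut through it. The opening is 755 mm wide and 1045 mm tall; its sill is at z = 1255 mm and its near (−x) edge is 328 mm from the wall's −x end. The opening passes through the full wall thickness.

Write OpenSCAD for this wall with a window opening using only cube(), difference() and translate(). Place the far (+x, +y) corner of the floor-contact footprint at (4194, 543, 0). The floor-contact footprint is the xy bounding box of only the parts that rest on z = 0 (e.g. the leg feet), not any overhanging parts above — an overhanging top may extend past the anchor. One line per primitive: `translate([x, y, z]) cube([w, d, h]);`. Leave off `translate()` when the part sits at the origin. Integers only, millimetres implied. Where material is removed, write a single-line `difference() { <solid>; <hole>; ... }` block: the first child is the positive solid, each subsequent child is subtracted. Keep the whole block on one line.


difference() { translate([215, 396, 0]) cube([3979, 147, 2949]); translate([543, 396, 1255]) cube([755, 147, 1045]); }
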